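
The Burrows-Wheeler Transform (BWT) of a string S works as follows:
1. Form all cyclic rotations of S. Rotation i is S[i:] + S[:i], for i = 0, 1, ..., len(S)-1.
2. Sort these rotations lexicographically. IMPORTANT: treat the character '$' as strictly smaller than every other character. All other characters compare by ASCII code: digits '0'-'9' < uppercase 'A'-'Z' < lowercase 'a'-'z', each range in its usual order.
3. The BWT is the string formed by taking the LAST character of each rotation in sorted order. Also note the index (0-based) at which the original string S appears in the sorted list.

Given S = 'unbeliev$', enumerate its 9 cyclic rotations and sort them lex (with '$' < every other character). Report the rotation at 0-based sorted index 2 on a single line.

Answer: eliev$unb

Derivation:
All 9 rotations (rotation i = S[i:]+S[:i]):
  rot[0] = unbeliev$
  rot[1] = nbeliev$u
  rot[2] = believ$un
  rot[3] = eliev$unb
  rot[4] = liev$unbe
  rot[5] = iev$unbel
  rot[6] = ev$unbeli
  rot[7] = v$unbelie
  rot[8] = $unbeliev
Sorted (with $ < everything):
  sorted[0] = $unbeliev
  sorted[1] = believ$un
  sorted[2] = eliev$unb
  sorted[3] = ev$unbeli
  sorted[4] = iev$unbel
  sorted[5] = liev$unbe
  sorted[6] = nbeliev$u
  sorted[7] = unbeliev$
  sorted[8] = v$unbelie
sorted[2] = eliev$unb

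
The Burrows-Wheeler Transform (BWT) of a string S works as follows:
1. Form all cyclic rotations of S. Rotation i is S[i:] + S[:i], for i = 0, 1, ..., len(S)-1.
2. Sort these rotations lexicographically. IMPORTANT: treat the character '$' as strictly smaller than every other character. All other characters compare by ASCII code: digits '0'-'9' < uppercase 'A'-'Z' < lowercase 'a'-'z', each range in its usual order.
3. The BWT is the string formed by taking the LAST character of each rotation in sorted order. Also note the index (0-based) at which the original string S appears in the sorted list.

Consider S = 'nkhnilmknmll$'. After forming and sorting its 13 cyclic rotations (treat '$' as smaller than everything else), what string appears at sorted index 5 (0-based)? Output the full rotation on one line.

Answer: l$nkhnilmknml

Derivation:
All 13 rotations (rotation i = S[i:]+S[:i]):
  rot[0] = nkhnilmknmll$
  rot[1] = khnilmknmll$n
  rot[2] = hnilmknmll$nk
  rot[3] = nilmknmll$nkh
  rot[4] = ilmknmll$nkhn
  rot[5] = lmknmll$nkhni
  rot[6] = mknmll$nkhnil
  rot[7] = knmll$nkhnilm
  rot[8] = nmll$nkhnilmk
  rot[9] = mll$nkhnilmkn
  rot[10] = ll$nkhnilmknm
  rot[11] = l$nkhnilmknml
  rot[12] = $nkhnilmknmll
Sorted (with $ < everything):
  sorted[0] = $nkhnilmknmll
  sorted[1] = hnilmknmll$nk
  sorted[2] = ilmknmll$nkhn
  sorted[3] = khnilmknmll$n
  sorted[4] = knmll$nkhnilm
  sorted[5] = l$nkhnilmknml
  sorted[6] = ll$nkhnilmknm
  sorted[7] = lmknmll$nkhni
  sorted[8] = mknmll$nkhnil
  sorted[9] = mll$nkhnilmkn
  sorted[10] = nilmknmll$nkh
  sorted[11] = nkhnilmknmll$
  sorted[12] = nmll$nkhnilmk
sorted[5] = l$nkhnilmknml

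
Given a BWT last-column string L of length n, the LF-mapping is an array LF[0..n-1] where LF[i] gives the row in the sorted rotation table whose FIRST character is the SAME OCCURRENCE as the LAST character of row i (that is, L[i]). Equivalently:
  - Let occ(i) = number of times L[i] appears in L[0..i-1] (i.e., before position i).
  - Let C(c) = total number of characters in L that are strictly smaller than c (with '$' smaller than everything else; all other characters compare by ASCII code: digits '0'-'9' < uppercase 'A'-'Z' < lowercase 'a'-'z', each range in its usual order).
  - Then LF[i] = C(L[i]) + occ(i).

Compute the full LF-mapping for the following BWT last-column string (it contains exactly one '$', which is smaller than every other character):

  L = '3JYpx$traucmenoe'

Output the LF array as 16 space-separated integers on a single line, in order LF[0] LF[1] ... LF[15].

Answer: 1 2 3 11 15 0 13 12 4 14 5 8 6 9 10 7

Derivation:
Char counts: '$':1, '3':1, 'J':1, 'Y':1, 'a':1, 'c':1, 'e':2, 'm':1, 'n':1, 'o':1, 'p':1, 'r':1, 't':1, 'u':1, 'x':1
C (first-col start): C('$')=0, C('3')=1, C('J')=2, C('Y')=3, C('a')=4, C('c')=5, C('e')=6, C('m')=8, C('n')=9, C('o')=10, C('p')=11, C('r')=12, C('t')=13, C('u')=14, C('x')=15
L[0]='3': occ=0, LF[0]=C('3')+0=1+0=1
L[1]='J': occ=0, LF[1]=C('J')+0=2+0=2
L[2]='Y': occ=0, LF[2]=C('Y')+0=3+0=3
L[3]='p': occ=0, LF[3]=C('p')+0=11+0=11
L[4]='x': occ=0, LF[4]=C('x')+0=15+0=15
L[5]='$': occ=0, LF[5]=C('$')+0=0+0=0
L[6]='t': occ=0, LF[6]=C('t')+0=13+0=13
L[7]='r': occ=0, LF[7]=C('r')+0=12+0=12
L[8]='a': occ=0, LF[8]=C('a')+0=4+0=4
L[9]='u': occ=0, LF[9]=C('u')+0=14+0=14
L[10]='c': occ=0, LF[10]=C('c')+0=5+0=5
L[11]='m': occ=0, LF[11]=C('m')+0=8+0=8
L[12]='e': occ=0, LF[12]=C('e')+0=6+0=6
L[13]='n': occ=0, LF[13]=C('n')+0=9+0=9
L[14]='o': occ=0, LF[14]=C('o')+0=10+0=10
L[15]='e': occ=1, LF[15]=C('e')+1=6+1=7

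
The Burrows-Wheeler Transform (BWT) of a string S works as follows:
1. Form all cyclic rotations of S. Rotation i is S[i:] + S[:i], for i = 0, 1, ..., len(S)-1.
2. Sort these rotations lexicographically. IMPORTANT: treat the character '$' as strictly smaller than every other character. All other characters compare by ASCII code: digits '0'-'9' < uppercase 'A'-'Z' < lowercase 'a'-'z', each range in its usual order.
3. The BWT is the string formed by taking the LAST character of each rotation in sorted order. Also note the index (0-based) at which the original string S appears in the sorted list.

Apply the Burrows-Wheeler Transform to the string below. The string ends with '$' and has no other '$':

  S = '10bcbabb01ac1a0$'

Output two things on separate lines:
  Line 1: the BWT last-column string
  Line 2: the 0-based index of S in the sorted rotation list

All 16 rotations (rotation i = S[i:]+S[:i]):
  rot[0] = 10bcbabb01ac1a0$
  rot[1] = 0bcbabb01ac1a0$1
  rot[2] = bcbabb01ac1a0$10
  rot[3] = cbabb01ac1a0$10b
  rot[4] = babb01ac1a0$10bc
  rot[5] = abb01ac1a0$10bcb
  rot[6] = bb01ac1a0$10bcba
  rot[7] = b01ac1a0$10bcbab
  rot[8] = 01ac1a0$10bcbabb
  rot[9] = 1ac1a0$10bcbabb0
  rot[10] = ac1a0$10bcbabb01
  rot[11] = c1a0$10bcbabb01a
  rot[12] = 1a0$10bcbabb01ac
  rot[13] = a0$10bcbabb01ac1
  rot[14] = 0$10bcbabb01ac1a
  rot[15] = $10bcbabb01ac1a0
Sorted (with $ < everything):
  sorted[0] = $10bcbabb01ac1a0  (last char: '0')
  sorted[1] = 0$10bcbabb01ac1a  (last char: 'a')
  sorted[2] = 01ac1a0$10bcbabb  (last char: 'b')
  sorted[3] = 0bcbabb01ac1a0$1  (last char: '1')
  sorted[4] = 10bcbabb01ac1a0$  (last char: '$')
  sorted[5] = 1a0$10bcbabb01ac  (last char: 'c')
  sorted[6] = 1ac1a0$10bcbabb0  (last char: '0')
  sorted[7] = a0$10bcbabb01ac1  (last char: '1')
  sorted[8] = abb01ac1a0$10bcb  (last char: 'b')
  sorted[9] = ac1a0$10bcbabb01  (last char: '1')
  sorted[10] = b01ac1a0$10bcbab  (last char: 'b')
  sorted[11] = babb01ac1a0$10bc  (last char: 'c')
  sorted[12] = bb01ac1a0$10bcba  (last char: 'a')
  sorted[13] = bcbabb01ac1a0$10  (last char: '0')
  sorted[14] = c1a0$10bcbabb01a  (last char: 'a')
  sorted[15] = cbabb01ac1a0$10b  (last char: 'b')
Last column: 0ab1$c01b1bca0ab
Original string S is at sorted index 4

Answer: 0ab1$c01b1bca0ab
4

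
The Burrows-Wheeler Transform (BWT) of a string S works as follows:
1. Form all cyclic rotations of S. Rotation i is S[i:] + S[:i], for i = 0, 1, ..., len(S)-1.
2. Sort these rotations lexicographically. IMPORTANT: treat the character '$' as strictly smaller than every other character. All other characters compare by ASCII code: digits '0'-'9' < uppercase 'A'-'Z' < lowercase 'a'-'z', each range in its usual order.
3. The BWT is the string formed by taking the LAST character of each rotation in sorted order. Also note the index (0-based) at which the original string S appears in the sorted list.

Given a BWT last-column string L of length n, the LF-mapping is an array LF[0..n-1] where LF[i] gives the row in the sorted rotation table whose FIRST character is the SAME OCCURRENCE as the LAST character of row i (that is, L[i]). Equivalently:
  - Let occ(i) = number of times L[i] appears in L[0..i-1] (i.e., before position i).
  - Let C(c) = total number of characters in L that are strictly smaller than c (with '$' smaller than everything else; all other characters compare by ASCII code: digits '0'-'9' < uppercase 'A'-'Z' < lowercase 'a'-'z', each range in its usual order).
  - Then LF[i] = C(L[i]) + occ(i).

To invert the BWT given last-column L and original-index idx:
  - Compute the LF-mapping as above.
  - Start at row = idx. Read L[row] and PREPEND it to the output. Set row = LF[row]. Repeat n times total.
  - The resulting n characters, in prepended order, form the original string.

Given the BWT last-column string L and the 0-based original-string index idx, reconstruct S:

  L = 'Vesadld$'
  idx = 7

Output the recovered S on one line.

Answer: saddleV$

Derivation:
LF mapping: 1 5 7 2 3 6 4 0
Walk LF starting at row 7, prepending L[row]:
  step 1: row=7, L[7]='$', prepend. Next row=LF[7]=0
  step 2: row=0, L[0]='V', prepend. Next row=LF[0]=1
  step 3: row=1, L[1]='e', prepend. Next row=LF[1]=5
  step 4: row=5, L[5]='l', prepend. Next row=LF[5]=6
  step 5: row=6, L[6]='d', prepend. Next row=LF[6]=4
  step 6: row=4, L[4]='d', prepend. Next row=LF[4]=3
  step 7: row=3, L[3]='a', prepend. Next row=LF[3]=2
  step 8: row=2, L[2]='s', prepend. Next row=LF[2]=7
Reversed output: saddleV$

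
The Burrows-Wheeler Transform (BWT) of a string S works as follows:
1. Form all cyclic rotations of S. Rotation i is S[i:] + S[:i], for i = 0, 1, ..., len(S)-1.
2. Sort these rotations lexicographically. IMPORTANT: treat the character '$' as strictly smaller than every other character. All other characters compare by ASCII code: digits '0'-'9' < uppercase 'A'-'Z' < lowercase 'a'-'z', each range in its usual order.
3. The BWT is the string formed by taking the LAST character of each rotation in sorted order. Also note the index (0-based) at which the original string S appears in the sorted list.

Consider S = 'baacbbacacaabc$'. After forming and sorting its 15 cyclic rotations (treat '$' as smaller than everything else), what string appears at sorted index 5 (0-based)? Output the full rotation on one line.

Answer: acacaabc$baacbb

Derivation:
All 15 rotations (rotation i = S[i:]+S[:i]):
  rot[0] = baacbbacacaabc$
  rot[1] = aacbbacacaabc$b
  rot[2] = acbbacacaabc$ba
  rot[3] = cbbacacaabc$baa
  rot[4] = bbacacaabc$baac
  rot[5] = bacacaabc$baacb
  rot[6] = acacaabc$baacbb
  rot[7] = cacaabc$baacbba
  rot[8] = acaabc$baacbbac
  rot[9] = caabc$baacbbaca
  rot[10] = aabc$baacbbacac
  rot[11] = abc$baacbbacaca
  rot[12] = bc$baacbbacacaa
  rot[13] = c$baacbbacacaab
  rot[14] = $baacbbacacaabc
Sorted (with $ < everything):
  sorted[0] = $baacbbacacaabc
  sorted[1] = aabc$baacbbacac
  sorted[2] = aacbbacacaabc$b
  sorted[3] = abc$baacbbacaca
  sorted[4] = acaabc$baacbbac
  sorted[5] = acacaabc$baacbb
  sorted[6] = acbbacacaabc$ba
  sorted[7] = baacbbacacaabc$
  sorted[8] = bacacaabc$baacb
  sorted[9] = bbacacaabc$baac
  sorted[10] = bc$baacbbacacaa
  sorted[11] = c$baacbbacacaab
  sorted[12] = caabc$baacbbaca
  sorted[13] = cacaabc$baacbba
  sorted[14] = cbbacacaabc$baa
sorted[5] = acacaabc$baacbb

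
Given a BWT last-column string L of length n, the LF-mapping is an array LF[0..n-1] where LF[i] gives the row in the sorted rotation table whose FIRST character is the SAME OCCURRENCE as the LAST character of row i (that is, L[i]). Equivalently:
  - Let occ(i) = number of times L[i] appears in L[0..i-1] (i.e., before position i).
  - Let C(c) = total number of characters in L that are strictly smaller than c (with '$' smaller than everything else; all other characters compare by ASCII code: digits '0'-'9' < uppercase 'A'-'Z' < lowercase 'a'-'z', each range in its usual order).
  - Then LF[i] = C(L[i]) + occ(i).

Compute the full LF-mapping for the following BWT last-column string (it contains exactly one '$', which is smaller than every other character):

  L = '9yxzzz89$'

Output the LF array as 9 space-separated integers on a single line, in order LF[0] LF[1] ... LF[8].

Answer: 2 5 4 6 7 8 1 3 0

Derivation:
Char counts: '$':1, '8':1, '9':2, 'x':1, 'y':1, 'z':3
C (first-col start): C('$')=0, C('8')=1, C('9')=2, C('x')=4, C('y')=5, C('z')=6
L[0]='9': occ=0, LF[0]=C('9')+0=2+0=2
L[1]='y': occ=0, LF[1]=C('y')+0=5+0=5
L[2]='x': occ=0, LF[2]=C('x')+0=4+0=4
L[3]='z': occ=0, LF[3]=C('z')+0=6+0=6
L[4]='z': occ=1, LF[4]=C('z')+1=6+1=7
L[5]='z': occ=2, LF[5]=C('z')+2=6+2=8
L[6]='8': occ=0, LF[6]=C('8')+0=1+0=1
L[7]='9': occ=1, LF[7]=C('9')+1=2+1=3
L[8]='$': occ=0, LF[8]=C('$')+0=0+0=0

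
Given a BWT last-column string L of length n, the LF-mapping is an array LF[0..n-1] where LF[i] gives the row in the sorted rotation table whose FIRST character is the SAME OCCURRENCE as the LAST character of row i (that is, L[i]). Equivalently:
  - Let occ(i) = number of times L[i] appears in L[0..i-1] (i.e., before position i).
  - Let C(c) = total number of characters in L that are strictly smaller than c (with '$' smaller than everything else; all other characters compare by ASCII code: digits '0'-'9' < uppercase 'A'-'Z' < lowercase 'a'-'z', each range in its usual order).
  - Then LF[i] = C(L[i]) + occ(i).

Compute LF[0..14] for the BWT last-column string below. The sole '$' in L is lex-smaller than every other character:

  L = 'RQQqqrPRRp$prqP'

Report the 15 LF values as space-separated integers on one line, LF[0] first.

Char counts: '$':1, 'P':2, 'Q':2, 'R':3, 'p':2, 'q':3, 'r':2
C (first-col start): C('$')=0, C('P')=1, C('Q')=3, C('R')=5, C('p')=8, C('q')=10, C('r')=13
L[0]='R': occ=0, LF[0]=C('R')+0=5+0=5
L[1]='Q': occ=0, LF[1]=C('Q')+0=3+0=3
L[2]='Q': occ=1, LF[2]=C('Q')+1=3+1=4
L[3]='q': occ=0, LF[3]=C('q')+0=10+0=10
L[4]='q': occ=1, LF[4]=C('q')+1=10+1=11
L[5]='r': occ=0, LF[5]=C('r')+0=13+0=13
L[6]='P': occ=0, LF[6]=C('P')+0=1+0=1
L[7]='R': occ=1, LF[7]=C('R')+1=5+1=6
L[8]='R': occ=2, LF[8]=C('R')+2=5+2=7
L[9]='p': occ=0, LF[9]=C('p')+0=8+0=8
L[10]='$': occ=0, LF[10]=C('$')+0=0+0=0
L[11]='p': occ=1, LF[11]=C('p')+1=8+1=9
L[12]='r': occ=1, LF[12]=C('r')+1=13+1=14
L[13]='q': occ=2, LF[13]=C('q')+2=10+2=12
L[14]='P': occ=1, LF[14]=C('P')+1=1+1=2

Answer: 5 3 4 10 11 13 1 6 7 8 0 9 14 12 2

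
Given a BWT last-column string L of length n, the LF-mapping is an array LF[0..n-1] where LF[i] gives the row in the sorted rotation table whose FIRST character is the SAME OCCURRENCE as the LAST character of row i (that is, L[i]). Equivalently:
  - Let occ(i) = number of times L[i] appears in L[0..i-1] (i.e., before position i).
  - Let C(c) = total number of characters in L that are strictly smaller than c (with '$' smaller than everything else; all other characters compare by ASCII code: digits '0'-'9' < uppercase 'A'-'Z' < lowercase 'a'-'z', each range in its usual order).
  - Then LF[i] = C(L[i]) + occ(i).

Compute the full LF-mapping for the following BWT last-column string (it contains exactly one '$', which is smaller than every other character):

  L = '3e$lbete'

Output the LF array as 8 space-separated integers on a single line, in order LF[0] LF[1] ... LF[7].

Answer: 1 3 0 6 2 4 7 5

Derivation:
Char counts: '$':1, '3':1, 'b':1, 'e':3, 'l':1, 't':1
C (first-col start): C('$')=0, C('3')=1, C('b')=2, C('e')=3, C('l')=6, C('t')=7
L[0]='3': occ=0, LF[0]=C('3')+0=1+0=1
L[1]='e': occ=0, LF[1]=C('e')+0=3+0=3
L[2]='$': occ=0, LF[2]=C('$')+0=0+0=0
L[3]='l': occ=0, LF[3]=C('l')+0=6+0=6
L[4]='b': occ=0, LF[4]=C('b')+0=2+0=2
L[5]='e': occ=1, LF[5]=C('e')+1=3+1=4
L[6]='t': occ=0, LF[6]=C('t')+0=7+0=7
L[7]='e': occ=2, LF[7]=C('e')+2=3+2=5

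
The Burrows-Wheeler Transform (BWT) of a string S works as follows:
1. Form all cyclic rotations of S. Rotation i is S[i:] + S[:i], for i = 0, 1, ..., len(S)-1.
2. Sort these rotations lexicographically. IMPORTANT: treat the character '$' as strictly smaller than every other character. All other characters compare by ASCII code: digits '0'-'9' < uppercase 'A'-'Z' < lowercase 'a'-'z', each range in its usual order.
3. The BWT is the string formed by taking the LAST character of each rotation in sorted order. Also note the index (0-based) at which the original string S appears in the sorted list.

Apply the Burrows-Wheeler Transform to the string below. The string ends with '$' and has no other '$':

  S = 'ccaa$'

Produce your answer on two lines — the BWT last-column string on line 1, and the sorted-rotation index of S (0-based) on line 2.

Answer: aacc$
4

Derivation:
All 5 rotations (rotation i = S[i:]+S[:i]):
  rot[0] = ccaa$
  rot[1] = caa$c
  rot[2] = aa$cc
  rot[3] = a$cca
  rot[4] = $ccaa
Sorted (with $ < everything):
  sorted[0] = $ccaa  (last char: 'a')
  sorted[1] = a$cca  (last char: 'a')
  sorted[2] = aa$cc  (last char: 'c')
  sorted[3] = caa$c  (last char: 'c')
  sorted[4] = ccaa$  (last char: '$')
Last column: aacc$
Original string S is at sorted index 4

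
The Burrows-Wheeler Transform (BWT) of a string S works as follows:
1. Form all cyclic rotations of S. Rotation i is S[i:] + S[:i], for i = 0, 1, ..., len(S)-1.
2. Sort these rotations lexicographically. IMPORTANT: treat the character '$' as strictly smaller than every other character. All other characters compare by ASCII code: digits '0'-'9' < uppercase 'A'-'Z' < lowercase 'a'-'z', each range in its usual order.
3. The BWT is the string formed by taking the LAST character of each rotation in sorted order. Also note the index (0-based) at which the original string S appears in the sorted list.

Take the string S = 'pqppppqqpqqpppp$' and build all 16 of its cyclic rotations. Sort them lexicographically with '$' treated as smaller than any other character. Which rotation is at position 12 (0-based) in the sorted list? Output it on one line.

All 16 rotations (rotation i = S[i:]+S[:i]):
  rot[0] = pqppppqqpqqpppp$
  rot[1] = qppppqqpqqpppp$p
  rot[2] = ppppqqpqqpppp$pq
  rot[3] = pppqqpqqpppp$pqp
  rot[4] = ppqqpqqpppp$pqpp
  rot[5] = pqqpqqpppp$pqppp
  rot[6] = qqpqqpppp$pqpppp
  rot[7] = qpqqpppp$pqppppq
  rot[8] = pqqpppp$pqppppqq
  rot[9] = qqpppp$pqppppqqp
  rot[10] = qpppp$pqppppqqpq
  rot[11] = pppp$pqppppqqpqq
  rot[12] = ppp$pqppppqqpqqp
  rot[13] = pp$pqppppqqpqqpp
  rot[14] = p$pqppppqqpqqppp
  rot[15] = $pqppppqqpqqpppp
Sorted (with $ < everything):
  sorted[0] = $pqppppqqpqqpppp
  sorted[1] = p$pqppppqqpqqppp
  sorted[2] = pp$pqppppqqpqqpp
  sorted[3] = ppp$pqppppqqpqqp
  sorted[4] = pppp$pqppppqqpqq
  sorted[5] = ppppqqpqqpppp$pq
  sorted[6] = pppqqpqqpppp$pqp
  sorted[7] = ppqqpqqpppp$pqpp
  sorted[8] = pqppppqqpqqpppp$
  sorted[9] = pqqpppp$pqppppqq
  sorted[10] = pqqpqqpppp$pqppp
  sorted[11] = qpppp$pqppppqqpq
  sorted[12] = qppppqqpqqpppp$p
  sorted[13] = qpqqpppp$pqppppq
  sorted[14] = qqpppp$pqppppqqp
  sorted[15] = qqpqqpppp$pqpppp
sorted[12] = qppppqqpqqpppp$p

Answer: qppppqqpqqpppp$p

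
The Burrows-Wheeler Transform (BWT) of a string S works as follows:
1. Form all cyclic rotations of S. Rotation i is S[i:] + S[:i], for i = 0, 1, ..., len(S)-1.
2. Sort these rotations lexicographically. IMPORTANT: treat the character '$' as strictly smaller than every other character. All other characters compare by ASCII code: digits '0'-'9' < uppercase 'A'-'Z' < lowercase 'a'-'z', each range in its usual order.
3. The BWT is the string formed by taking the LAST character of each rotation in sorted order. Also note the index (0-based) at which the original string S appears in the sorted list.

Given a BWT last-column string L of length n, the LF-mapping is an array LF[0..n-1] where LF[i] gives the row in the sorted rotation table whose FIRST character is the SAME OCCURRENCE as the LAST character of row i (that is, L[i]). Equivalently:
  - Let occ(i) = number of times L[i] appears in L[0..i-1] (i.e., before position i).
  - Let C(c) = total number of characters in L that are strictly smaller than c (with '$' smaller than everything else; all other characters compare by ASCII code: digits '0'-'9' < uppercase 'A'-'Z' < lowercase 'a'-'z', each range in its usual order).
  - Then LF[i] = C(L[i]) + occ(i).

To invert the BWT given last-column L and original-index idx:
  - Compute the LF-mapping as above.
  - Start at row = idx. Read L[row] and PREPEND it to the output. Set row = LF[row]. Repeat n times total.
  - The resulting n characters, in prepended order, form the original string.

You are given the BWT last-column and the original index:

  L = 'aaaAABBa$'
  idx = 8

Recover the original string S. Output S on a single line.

LF mapping: 5 6 7 1 2 3 4 8 0
Walk LF starting at row 8, prepending L[row]:
  step 1: row=8, L[8]='$', prepend. Next row=LF[8]=0
  step 2: row=0, L[0]='a', prepend. Next row=LF[0]=5
  step 3: row=5, L[5]='B', prepend. Next row=LF[5]=3
  step 4: row=3, L[3]='A', prepend. Next row=LF[3]=1
  step 5: row=1, L[1]='a', prepend. Next row=LF[1]=6
  step 6: row=6, L[6]='B', prepend. Next row=LF[6]=4
  step 7: row=4, L[4]='A', prepend. Next row=LF[4]=2
  step 8: row=2, L[2]='a', prepend. Next row=LF[2]=7
  step 9: row=7, L[7]='a', prepend. Next row=LF[7]=8
Reversed output: aaABaABa$

Answer: aaABaABa$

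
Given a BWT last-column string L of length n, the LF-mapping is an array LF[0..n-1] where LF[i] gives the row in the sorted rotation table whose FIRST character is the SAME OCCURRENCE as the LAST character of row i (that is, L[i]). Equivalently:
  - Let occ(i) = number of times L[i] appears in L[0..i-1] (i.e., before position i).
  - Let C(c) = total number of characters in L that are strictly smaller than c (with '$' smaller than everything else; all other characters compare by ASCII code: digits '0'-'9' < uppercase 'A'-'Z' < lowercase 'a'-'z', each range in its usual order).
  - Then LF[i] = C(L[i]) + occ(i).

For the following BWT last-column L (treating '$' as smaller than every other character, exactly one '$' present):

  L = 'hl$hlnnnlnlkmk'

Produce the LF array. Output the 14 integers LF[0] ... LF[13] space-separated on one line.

Char counts: '$':1, 'h':2, 'k':2, 'l':4, 'm':1, 'n':4
C (first-col start): C('$')=0, C('h')=1, C('k')=3, C('l')=5, C('m')=9, C('n')=10
L[0]='h': occ=0, LF[0]=C('h')+0=1+0=1
L[1]='l': occ=0, LF[1]=C('l')+0=5+0=5
L[2]='$': occ=0, LF[2]=C('$')+0=0+0=0
L[3]='h': occ=1, LF[3]=C('h')+1=1+1=2
L[4]='l': occ=1, LF[4]=C('l')+1=5+1=6
L[5]='n': occ=0, LF[5]=C('n')+0=10+0=10
L[6]='n': occ=1, LF[6]=C('n')+1=10+1=11
L[7]='n': occ=2, LF[7]=C('n')+2=10+2=12
L[8]='l': occ=2, LF[8]=C('l')+2=5+2=7
L[9]='n': occ=3, LF[9]=C('n')+3=10+3=13
L[10]='l': occ=3, LF[10]=C('l')+3=5+3=8
L[11]='k': occ=0, LF[11]=C('k')+0=3+0=3
L[12]='m': occ=0, LF[12]=C('m')+0=9+0=9
L[13]='k': occ=1, LF[13]=C('k')+1=3+1=4

Answer: 1 5 0 2 6 10 11 12 7 13 8 3 9 4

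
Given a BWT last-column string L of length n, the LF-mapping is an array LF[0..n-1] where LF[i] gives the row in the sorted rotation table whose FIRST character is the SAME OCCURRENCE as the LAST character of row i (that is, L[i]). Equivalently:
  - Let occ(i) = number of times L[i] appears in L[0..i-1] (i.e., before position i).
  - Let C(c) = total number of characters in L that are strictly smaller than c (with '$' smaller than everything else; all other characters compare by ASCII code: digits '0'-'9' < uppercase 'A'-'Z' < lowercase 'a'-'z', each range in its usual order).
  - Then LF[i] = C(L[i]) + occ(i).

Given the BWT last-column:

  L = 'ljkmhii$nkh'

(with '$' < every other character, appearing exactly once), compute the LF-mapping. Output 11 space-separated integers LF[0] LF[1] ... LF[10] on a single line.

Char counts: '$':1, 'h':2, 'i':2, 'j':1, 'k':2, 'l':1, 'm':1, 'n':1
C (first-col start): C('$')=0, C('h')=1, C('i')=3, C('j')=5, C('k')=6, C('l')=8, C('m')=9, C('n')=10
L[0]='l': occ=0, LF[0]=C('l')+0=8+0=8
L[1]='j': occ=0, LF[1]=C('j')+0=5+0=5
L[2]='k': occ=0, LF[2]=C('k')+0=6+0=6
L[3]='m': occ=0, LF[3]=C('m')+0=9+0=9
L[4]='h': occ=0, LF[4]=C('h')+0=1+0=1
L[5]='i': occ=0, LF[5]=C('i')+0=3+0=3
L[6]='i': occ=1, LF[6]=C('i')+1=3+1=4
L[7]='$': occ=0, LF[7]=C('$')+0=0+0=0
L[8]='n': occ=0, LF[8]=C('n')+0=10+0=10
L[9]='k': occ=1, LF[9]=C('k')+1=6+1=7
L[10]='h': occ=1, LF[10]=C('h')+1=1+1=2

Answer: 8 5 6 9 1 3 4 0 10 7 2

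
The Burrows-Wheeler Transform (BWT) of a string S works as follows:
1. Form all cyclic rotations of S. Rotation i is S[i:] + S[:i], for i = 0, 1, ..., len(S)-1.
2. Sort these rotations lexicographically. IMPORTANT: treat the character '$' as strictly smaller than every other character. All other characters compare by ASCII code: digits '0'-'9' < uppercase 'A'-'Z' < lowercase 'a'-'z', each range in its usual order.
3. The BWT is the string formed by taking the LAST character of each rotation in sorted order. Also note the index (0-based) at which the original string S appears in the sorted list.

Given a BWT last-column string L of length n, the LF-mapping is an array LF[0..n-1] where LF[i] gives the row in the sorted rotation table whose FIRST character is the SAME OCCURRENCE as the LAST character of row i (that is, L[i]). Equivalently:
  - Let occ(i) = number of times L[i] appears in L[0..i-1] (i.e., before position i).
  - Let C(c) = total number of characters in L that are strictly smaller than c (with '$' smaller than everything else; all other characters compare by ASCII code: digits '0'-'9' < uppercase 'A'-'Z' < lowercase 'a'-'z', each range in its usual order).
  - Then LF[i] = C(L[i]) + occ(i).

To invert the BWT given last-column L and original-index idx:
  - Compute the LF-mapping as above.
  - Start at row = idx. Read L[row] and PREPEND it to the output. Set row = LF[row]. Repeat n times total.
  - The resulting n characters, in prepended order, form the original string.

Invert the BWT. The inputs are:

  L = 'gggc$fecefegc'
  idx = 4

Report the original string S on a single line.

LF mapping: 9 10 11 1 0 7 4 2 5 8 6 12 3
Walk LF starting at row 4, prepending L[row]:
  step 1: row=4, L[4]='$', prepend. Next row=LF[4]=0
  step 2: row=0, L[0]='g', prepend. Next row=LF[0]=9
  step 3: row=9, L[9]='f', prepend. Next row=LF[9]=8
  step 4: row=8, L[8]='e', prepend. Next row=LF[8]=5
  step 5: row=5, L[5]='f', prepend. Next row=LF[5]=7
  step 6: row=7, L[7]='c', prepend. Next row=LF[7]=2
  step 7: row=2, L[2]='g', prepend. Next row=LF[2]=11
  step 8: row=11, L[11]='g', prepend. Next row=LF[11]=12
  step 9: row=12, L[12]='c', prepend. Next row=LF[12]=3
  step 10: row=3, L[3]='c', prepend. Next row=LF[3]=1
  step 11: row=1, L[1]='g', prepend. Next row=LF[1]=10
  step 12: row=10, L[10]='e', prepend. Next row=LF[10]=6
  step 13: row=6, L[6]='e', prepend. Next row=LF[6]=4
Reversed output: eegccggcfefg$

Answer: eegccggcfefg$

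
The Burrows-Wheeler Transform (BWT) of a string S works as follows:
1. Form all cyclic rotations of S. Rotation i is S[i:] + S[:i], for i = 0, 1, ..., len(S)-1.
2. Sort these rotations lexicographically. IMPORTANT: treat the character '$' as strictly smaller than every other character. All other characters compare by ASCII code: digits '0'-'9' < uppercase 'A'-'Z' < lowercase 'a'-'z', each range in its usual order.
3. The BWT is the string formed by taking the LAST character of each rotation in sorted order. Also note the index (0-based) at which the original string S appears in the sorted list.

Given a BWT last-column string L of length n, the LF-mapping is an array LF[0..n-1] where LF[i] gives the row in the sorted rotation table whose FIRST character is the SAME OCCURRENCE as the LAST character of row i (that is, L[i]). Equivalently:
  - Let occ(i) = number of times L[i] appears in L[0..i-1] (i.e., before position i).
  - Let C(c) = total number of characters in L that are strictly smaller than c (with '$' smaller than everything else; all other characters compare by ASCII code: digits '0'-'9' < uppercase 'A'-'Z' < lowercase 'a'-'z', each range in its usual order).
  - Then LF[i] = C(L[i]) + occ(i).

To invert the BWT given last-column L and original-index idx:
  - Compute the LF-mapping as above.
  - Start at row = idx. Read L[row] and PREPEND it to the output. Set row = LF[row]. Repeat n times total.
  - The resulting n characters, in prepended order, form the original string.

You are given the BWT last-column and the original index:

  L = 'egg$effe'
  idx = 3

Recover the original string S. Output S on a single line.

LF mapping: 1 6 7 0 2 4 5 3
Walk LF starting at row 3, prepending L[row]:
  step 1: row=3, L[3]='$', prepend. Next row=LF[3]=0
  step 2: row=0, L[0]='e', prepend. Next row=LF[0]=1
  step 3: row=1, L[1]='g', prepend. Next row=LF[1]=6
  step 4: row=6, L[6]='f', prepend. Next row=LF[6]=5
  step 5: row=5, L[5]='f', prepend. Next row=LF[5]=4
  step 6: row=4, L[4]='e', prepend. Next row=LF[4]=2
  step 7: row=2, L[2]='g', prepend. Next row=LF[2]=7
  step 8: row=7, L[7]='e', prepend. Next row=LF[7]=3
Reversed output: egeffge$

Answer: egeffge$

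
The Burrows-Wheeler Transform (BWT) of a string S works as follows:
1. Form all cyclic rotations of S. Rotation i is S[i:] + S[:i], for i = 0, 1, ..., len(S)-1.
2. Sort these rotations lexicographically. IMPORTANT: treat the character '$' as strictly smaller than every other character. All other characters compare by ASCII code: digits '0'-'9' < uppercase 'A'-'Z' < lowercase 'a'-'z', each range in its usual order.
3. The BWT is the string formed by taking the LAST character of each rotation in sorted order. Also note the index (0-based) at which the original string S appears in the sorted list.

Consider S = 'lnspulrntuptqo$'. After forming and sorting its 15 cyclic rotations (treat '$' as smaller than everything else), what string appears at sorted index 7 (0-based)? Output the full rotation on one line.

All 15 rotations (rotation i = S[i:]+S[:i]):
  rot[0] = lnspulrntuptqo$
  rot[1] = nspulrntuptqo$l
  rot[2] = spulrntuptqo$ln
  rot[3] = pulrntuptqo$lns
  rot[4] = ulrntuptqo$lnsp
  rot[5] = lrntuptqo$lnspu
  rot[6] = rntuptqo$lnspul
  rot[7] = ntuptqo$lnspulr
  rot[8] = tuptqo$lnspulrn
  rot[9] = uptqo$lnspulrnt
  rot[10] = ptqo$lnspulrntu
  rot[11] = tqo$lnspulrntup
  rot[12] = qo$lnspulrntupt
  rot[13] = o$lnspulrntuptq
  rot[14] = $lnspulrntuptqo
Sorted (with $ < everything):
  sorted[0] = $lnspulrntuptqo
  sorted[1] = lnspulrntuptqo$
  sorted[2] = lrntuptqo$lnspu
  sorted[3] = nspulrntuptqo$l
  sorted[4] = ntuptqo$lnspulr
  sorted[5] = o$lnspulrntuptq
  sorted[6] = ptqo$lnspulrntu
  sorted[7] = pulrntuptqo$lns
  sorted[8] = qo$lnspulrntupt
  sorted[9] = rntuptqo$lnspul
  sorted[10] = spulrntuptqo$ln
  sorted[11] = tqo$lnspulrntup
  sorted[12] = tuptqo$lnspulrn
  sorted[13] = ulrntuptqo$lnsp
  sorted[14] = uptqo$lnspulrnt
sorted[7] = pulrntuptqo$lns

Answer: pulrntuptqo$lns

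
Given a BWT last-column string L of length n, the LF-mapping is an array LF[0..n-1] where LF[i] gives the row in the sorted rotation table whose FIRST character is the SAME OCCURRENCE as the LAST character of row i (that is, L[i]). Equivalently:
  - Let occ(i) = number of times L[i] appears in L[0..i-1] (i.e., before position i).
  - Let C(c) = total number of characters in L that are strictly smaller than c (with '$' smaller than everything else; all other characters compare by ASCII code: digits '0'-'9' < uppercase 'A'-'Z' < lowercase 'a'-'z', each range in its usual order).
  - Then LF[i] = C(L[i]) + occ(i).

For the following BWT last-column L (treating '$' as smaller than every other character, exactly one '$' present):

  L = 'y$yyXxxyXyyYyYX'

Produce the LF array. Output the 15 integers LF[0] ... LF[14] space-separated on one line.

Answer: 8 0 9 10 1 6 7 11 2 12 13 4 14 5 3

Derivation:
Char counts: '$':1, 'X':3, 'Y':2, 'x':2, 'y':7
C (first-col start): C('$')=0, C('X')=1, C('Y')=4, C('x')=6, C('y')=8
L[0]='y': occ=0, LF[0]=C('y')+0=8+0=8
L[1]='$': occ=0, LF[1]=C('$')+0=0+0=0
L[2]='y': occ=1, LF[2]=C('y')+1=8+1=9
L[3]='y': occ=2, LF[3]=C('y')+2=8+2=10
L[4]='X': occ=0, LF[4]=C('X')+0=1+0=1
L[5]='x': occ=0, LF[5]=C('x')+0=6+0=6
L[6]='x': occ=1, LF[6]=C('x')+1=6+1=7
L[7]='y': occ=3, LF[7]=C('y')+3=8+3=11
L[8]='X': occ=1, LF[8]=C('X')+1=1+1=2
L[9]='y': occ=4, LF[9]=C('y')+4=8+4=12
L[10]='y': occ=5, LF[10]=C('y')+5=8+5=13
L[11]='Y': occ=0, LF[11]=C('Y')+0=4+0=4
L[12]='y': occ=6, LF[12]=C('y')+6=8+6=14
L[13]='Y': occ=1, LF[13]=C('Y')+1=4+1=5
L[14]='X': occ=2, LF[14]=C('X')+2=1+2=3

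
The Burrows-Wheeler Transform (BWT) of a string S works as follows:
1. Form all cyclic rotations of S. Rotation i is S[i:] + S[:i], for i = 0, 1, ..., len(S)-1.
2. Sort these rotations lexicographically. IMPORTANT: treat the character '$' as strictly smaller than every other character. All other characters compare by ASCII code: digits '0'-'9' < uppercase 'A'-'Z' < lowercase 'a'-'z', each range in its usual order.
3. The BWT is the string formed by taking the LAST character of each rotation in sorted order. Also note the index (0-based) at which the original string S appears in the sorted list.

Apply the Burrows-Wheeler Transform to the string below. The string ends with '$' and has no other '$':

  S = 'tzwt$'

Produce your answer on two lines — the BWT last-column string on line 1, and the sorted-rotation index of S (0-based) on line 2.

All 5 rotations (rotation i = S[i:]+S[:i]):
  rot[0] = tzwt$
  rot[1] = zwt$t
  rot[2] = wt$tz
  rot[3] = t$tzw
  rot[4] = $tzwt
Sorted (with $ < everything):
  sorted[0] = $tzwt  (last char: 't')
  sorted[1] = t$tzw  (last char: 'w')
  sorted[2] = tzwt$  (last char: '$')
  sorted[3] = wt$tz  (last char: 'z')
  sorted[4] = zwt$t  (last char: 't')
Last column: tw$zt
Original string S is at sorted index 2

Answer: tw$zt
2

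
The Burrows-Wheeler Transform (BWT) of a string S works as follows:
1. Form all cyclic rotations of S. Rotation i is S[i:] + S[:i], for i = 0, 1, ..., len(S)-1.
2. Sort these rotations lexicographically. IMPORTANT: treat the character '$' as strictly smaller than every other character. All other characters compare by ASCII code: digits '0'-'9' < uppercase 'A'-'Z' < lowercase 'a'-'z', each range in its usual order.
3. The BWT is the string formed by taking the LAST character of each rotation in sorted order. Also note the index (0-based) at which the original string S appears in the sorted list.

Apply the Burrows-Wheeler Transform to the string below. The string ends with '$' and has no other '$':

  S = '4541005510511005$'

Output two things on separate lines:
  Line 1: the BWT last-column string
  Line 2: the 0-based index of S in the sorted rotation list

All 17 rotations (rotation i = S[i:]+S[:i]):
  rot[0] = 4541005510511005$
  rot[1] = 541005510511005$4
  rot[2] = 41005510511005$45
  rot[3] = 1005510511005$454
  rot[4] = 005510511005$4541
  rot[5] = 05510511005$45410
  rot[6] = 5510511005$454100
  rot[7] = 510511005$4541005
  rot[8] = 10511005$45410055
  rot[9] = 0511005$454100551
  rot[10] = 511005$4541005510
  rot[11] = 11005$45410055105
  rot[12] = 1005$454100551051
  rot[13] = 005$4541005510511
  rot[14] = 05$45410055105110
  rot[15] = 5$454100551051100
  rot[16] = $4541005510511005
Sorted (with $ < everything):
  sorted[0] = $4541005510511005  (last char: '5')
  sorted[1] = 005$4541005510511  (last char: '1')
  sorted[2] = 005510511005$4541  (last char: '1')
  sorted[3] = 05$45410055105110  (last char: '0')
  sorted[4] = 0511005$454100551  (last char: '1')
  sorted[5] = 05510511005$45410  (last char: '0')
  sorted[6] = 1005$454100551051  (last char: '1')
  sorted[7] = 1005510511005$454  (last char: '4')
  sorted[8] = 10511005$45410055  (last char: '5')
  sorted[9] = 11005$45410055105  (last char: '5')
  sorted[10] = 41005510511005$45  (last char: '5')
  sorted[11] = 4541005510511005$  (last char: '$')
  sorted[12] = 5$454100551051100  (last char: '0')
  sorted[13] = 510511005$4541005  (last char: '5')
  sorted[14] = 511005$4541005510  (last char: '0')
  sorted[15] = 541005510511005$4  (last char: '4')
  sorted[16] = 5510511005$454100  (last char: '0')
Last column: 51101014555$05040
Original string S is at sorted index 11

Answer: 51101014555$05040
11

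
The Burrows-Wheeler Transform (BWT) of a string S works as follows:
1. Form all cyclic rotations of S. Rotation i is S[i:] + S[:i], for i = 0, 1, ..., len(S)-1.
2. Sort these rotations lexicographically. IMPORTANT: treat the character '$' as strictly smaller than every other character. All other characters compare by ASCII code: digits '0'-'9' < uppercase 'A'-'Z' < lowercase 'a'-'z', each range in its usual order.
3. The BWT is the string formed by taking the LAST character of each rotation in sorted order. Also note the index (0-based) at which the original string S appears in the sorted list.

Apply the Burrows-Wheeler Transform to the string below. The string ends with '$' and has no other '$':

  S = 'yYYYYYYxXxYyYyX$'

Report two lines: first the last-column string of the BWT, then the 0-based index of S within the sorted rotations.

All 16 rotations (rotation i = S[i:]+S[:i]):
  rot[0] = yYYYYYYxXxYyYyX$
  rot[1] = YYYYYYxXxYyYyX$y
  rot[2] = YYYYYxXxYyYyX$yY
  rot[3] = YYYYxXxYyYyX$yYY
  rot[4] = YYYxXxYyYyX$yYYY
  rot[5] = YYxXxYyYyX$yYYYY
  rot[6] = YxXxYyYyX$yYYYYY
  rot[7] = xXxYyYyX$yYYYYYY
  rot[8] = XxYyYyX$yYYYYYYx
  rot[9] = xYyYyX$yYYYYYYxX
  rot[10] = YyYyX$yYYYYYYxXx
  rot[11] = yYyX$yYYYYYYxXxY
  rot[12] = YyX$yYYYYYYxXxYy
  rot[13] = yX$yYYYYYYxXxYyY
  rot[14] = X$yYYYYYYxXxYyYy
  rot[15] = $yYYYYYYxXxYyYyX
Sorted (with $ < everything):
  sorted[0] = $yYYYYYYxXxYyYyX  (last char: 'X')
  sorted[1] = X$yYYYYYYxXxYyYy  (last char: 'y')
  sorted[2] = XxYyYyX$yYYYYYYx  (last char: 'x')
  sorted[3] = YYYYYYxXxYyYyX$y  (last char: 'y')
  sorted[4] = YYYYYxXxYyYyX$yY  (last char: 'Y')
  sorted[5] = YYYYxXxYyYyX$yYY  (last char: 'Y')
  sorted[6] = YYYxXxYyYyX$yYYY  (last char: 'Y')
  sorted[7] = YYxXxYyYyX$yYYYY  (last char: 'Y')
  sorted[8] = YxXxYyYyX$yYYYYY  (last char: 'Y')
  sorted[9] = YyX$yYYYYYYxXxYy  (last char: 'y')
  sorted[10] = YyYyX$yYYYYYYxXx  (last char: 'x')
  sorted[11] = xXxYyYyX$yYYYYYY  (last char: 'Y')
  sorted[12] = xYyYyX$yYYYYYYxX  (last char: 'X')
  sorted[13] = yX$yYYYYYYxXxYyY  (last char: 'Y')
  sorted[14] = yYYYYYYxXxYyYyX$  (last char: '$')
  sorted[15] = yYyX$yYYYYYYxXxY  (last char: 'Y')
Last column: XyxyYYYYYyxYXY$Y
Original string S is at sorted index 14

Answer: XyxyYYYYYyxYXY$Y
14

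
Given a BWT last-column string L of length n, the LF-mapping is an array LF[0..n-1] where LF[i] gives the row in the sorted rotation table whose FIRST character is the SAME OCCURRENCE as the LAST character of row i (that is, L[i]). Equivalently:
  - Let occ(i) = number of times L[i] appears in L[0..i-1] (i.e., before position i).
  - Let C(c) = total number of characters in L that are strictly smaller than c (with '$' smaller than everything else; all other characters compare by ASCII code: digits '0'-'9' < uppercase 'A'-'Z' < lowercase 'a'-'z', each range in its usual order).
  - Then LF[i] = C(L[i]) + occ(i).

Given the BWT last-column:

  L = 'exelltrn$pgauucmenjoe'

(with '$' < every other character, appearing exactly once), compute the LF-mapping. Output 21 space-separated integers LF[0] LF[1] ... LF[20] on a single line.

Answer: 3 20 4 9 10 17 16 12 0 15 7 1 18 19 2 11 5 13 8 14 6

Derivation:
Char counts: '$':1, 'a':1, 'c':1, 'e':4, 'g':1, 'j':1, 'l':2, 'm':1, 'n':2, 'o':1, 'p':1, 'r':1, 't':1, 'u':2, 'x':1
C (first-col start): C('$')=0, C('a')=1, C('c')=2, C('e')=3, C('g')=7, C('j')=8, C('l')=9, C('m')=11, C('n')=12, C('o')=14, C('p')=15, C('r')=16, C('t')=17, C('u')=18, C('x')=20
L[0]='e': occ=0, LF[0]=C('e')+0=3+0=3
L[1]='x': occ=0, LF[1]=C('x')+0=20+0=20
L[2]='e': occ=1, LF[2]=C('e')+1=3+1=4
L[3]='l': occ=0, LF[3]=C('l')+0=9+0=9
L[4]='l': occ=1, LF[4]=C('l')+1=9+1=10
L[5]='t': occ=0, LF[5]=C('t')+0=17+0=17
L[6]='r': occ=0, LF[6]=C('r')+0=16+0=16
L[7]='n': occ=0, LF[7]=C('n')+0=12+0=12
L[8]='$': occ=0, LF[8]=C('$')+0=0+0=0
L[9]='p': occ=0, LF[9]=C('p')+0=15+0=15
L[10]='g': occ=0, LF[10]=C('g')+0=7+0=7
L[11]='a': occ=0, LF[11]=C('a')+0=1+0=1
L[12]='u': occ=0, LF[12]=C('u')+0=18+0=18
L[13]='u': occ=1, LF[13]=C('u')+1=18+1=19
L[14]='c': occ=0, LF[14]=C('c')+0=2+0=2
L[15]='m': occ=0, LF[15]=C('m')+0=11+0=11
L[16]='e': occ=2, LF[16]=C('e')+2=3+2=5
L[17]='n': occ=1, LF[17]=C('n')+1=12+1=13
L[18]='j': occ=0, LF[18]=C('j')+0=8+0=8
L[19]='o': occ=0, LF[19]=C('o')+0=14+0=14
L[20]='e': occ=3, LF[20]=C('e')+3=3+3=6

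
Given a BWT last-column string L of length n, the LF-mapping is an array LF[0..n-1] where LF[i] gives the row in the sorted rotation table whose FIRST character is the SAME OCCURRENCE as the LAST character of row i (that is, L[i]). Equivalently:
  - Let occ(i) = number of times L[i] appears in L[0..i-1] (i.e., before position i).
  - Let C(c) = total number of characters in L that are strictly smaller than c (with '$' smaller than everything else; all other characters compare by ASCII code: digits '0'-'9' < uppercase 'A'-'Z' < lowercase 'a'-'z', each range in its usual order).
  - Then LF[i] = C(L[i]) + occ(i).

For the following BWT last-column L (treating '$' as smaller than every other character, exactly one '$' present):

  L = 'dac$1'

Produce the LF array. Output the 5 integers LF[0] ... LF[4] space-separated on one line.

Char counts: '$':1, '1':1, 'a':1, 'c':1, 'd':1
C (first-col start): C('$')=0, C('1')=1, C('a')=2, C('c')=3, C('d')=4
L[0]='d': occ=0, LF[0]=C('d')+0=4+0=4
L[1]='a': occ=0, LF[1]=C('a')+0=2+0=2
L[2]='c': occ=0, LF[2]=C('c')+0=3+0=3
L[3]='$': occ=0, LF[3]=C('$')+0=0+0=0
L[4]='1': occ=0, LF[4]=C('1')+0=1+0=1

Answer: 4 2 3 0 1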